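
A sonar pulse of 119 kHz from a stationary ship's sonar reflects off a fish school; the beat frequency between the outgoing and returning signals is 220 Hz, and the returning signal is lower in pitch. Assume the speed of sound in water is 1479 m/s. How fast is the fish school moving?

Double Doppler shift off a moving reflector: f₂ = f₀ · (v + u)/(v − u) (u > 0 toward emitter).
Returning signal is lower, so f₂ = f₀ − Δf = 119000 − 220 = 118780 Hz.
Rearranging, u = v · (f₂ − f₀)/(f₂ + f₀) = 1479 × -220/237780 ≈ -1.37 m/s.
So the fish school is moving at 1.37 m/s away from the emitter.

1.37 m/s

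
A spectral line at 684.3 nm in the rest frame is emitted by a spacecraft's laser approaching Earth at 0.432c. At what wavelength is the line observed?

431.0 nm

Relativistic Doppler for wavelength: λ' = λ₀ · √((1 − β)/(1 + β)).
λ' = 684.3 × √(0.5680/1.4320) = 684.3 × 0.62980 ≈ 431.0 nm.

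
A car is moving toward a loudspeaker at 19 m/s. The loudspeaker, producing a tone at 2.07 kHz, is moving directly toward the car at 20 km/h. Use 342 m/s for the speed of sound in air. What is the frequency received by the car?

2.22 kHz

20 km/h = 5.556 m/s.
Both move, so f' = f · (v + v_o)/(v − v_s).
f' = 2.07 × (342 + 19)/(342 − 5.556) = 2.07 × 361/336.44 ≈ 2.22 kHz.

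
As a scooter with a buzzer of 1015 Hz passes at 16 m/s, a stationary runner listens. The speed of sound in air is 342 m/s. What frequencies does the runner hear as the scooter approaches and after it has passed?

1065 Hz approaching; 970 Hz receding

Approaching: f₁ = f · v/(v − v_s) = 1015 × 342/326 ≈ 1065 Hz.
Receding: f₂ = f · v/(v + v_s) = 1015 × 342/358 ≈ 970 Hz.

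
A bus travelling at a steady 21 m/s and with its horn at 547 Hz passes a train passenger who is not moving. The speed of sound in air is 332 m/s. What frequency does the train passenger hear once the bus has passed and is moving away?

Receding: f₂ = f · v/(v + v_s) = 547 × 332/353 ≈ 514 Hz.

514 Hz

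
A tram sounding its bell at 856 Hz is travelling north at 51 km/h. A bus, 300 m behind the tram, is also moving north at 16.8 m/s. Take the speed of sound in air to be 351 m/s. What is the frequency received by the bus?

51 km/h = 14.17 m/s.
The bus is behind, so the tram is moving away from it while the bus is moving toward the tram.
Both move, so f' = f · (v + v_o)/(v + v_s).
f' = 856 × (351 + 16.8)/(351 + 14.17) = 856 × 367.8/365.17 ≈ 862 Hz.

862 Hz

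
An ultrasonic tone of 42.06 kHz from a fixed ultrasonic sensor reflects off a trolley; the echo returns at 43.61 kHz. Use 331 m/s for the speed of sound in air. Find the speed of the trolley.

6.0 m/s

Double Doppler shift off a moving reflector: f₂ = f₀ · (v + u)/(v − u) (u > 0 toward emitter).
Rearranging, u = v · (f₂ − f₀)/(f₂ + f₀) = 331 × 1.55/85.67 ≈ 6.0 m/s.
So the trolley is moving at 6.0 m/s toward the emitter.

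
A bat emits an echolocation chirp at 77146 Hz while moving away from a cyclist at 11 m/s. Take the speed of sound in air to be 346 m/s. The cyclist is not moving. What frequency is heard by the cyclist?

With the source moving away from a stationary observer, f' = f · v/(v + v_s).
f' = 77146 × 346/(346 + 11) = 77146 × 346/357 ≈ 74769 Hz.

74769 Hz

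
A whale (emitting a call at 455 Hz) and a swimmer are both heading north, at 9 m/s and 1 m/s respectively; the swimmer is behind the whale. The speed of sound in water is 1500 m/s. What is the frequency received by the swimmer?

453 Hz

The swimmer is behind, so the whale is moving away from it while the swimmer is moving toward the whale.
Both move, so f' = f · (v + v_o)/(v + v_s).
f' = 455 × (1500 + 1)/(1500 + 9) = 455 × 1501/1509 ≈ 453 Hz.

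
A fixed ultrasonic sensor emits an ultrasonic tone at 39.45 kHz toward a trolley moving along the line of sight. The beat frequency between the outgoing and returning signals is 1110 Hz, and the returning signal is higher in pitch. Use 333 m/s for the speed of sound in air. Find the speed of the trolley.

4.6 m/s

Double Doppler shift off a moving reflector: f₂ = f₀ · (v + u)/(v − u) (u > 0 toward emitter).
Returning signal is higher, so f₂ = f₀ + Δf = 39450 + 1110 = 40560 Hz.
Rearranging, u = v · (f₂ − f₀)/(f₂ + f₀) = 333 × 1110/80010 ≈ 4.6 m/s.
So the trolley is moving at 4.6 m/s toward the emitter.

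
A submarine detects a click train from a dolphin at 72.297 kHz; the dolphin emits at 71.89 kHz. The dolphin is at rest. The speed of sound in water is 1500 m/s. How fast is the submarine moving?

8.5 m/s

f' > f, so the submarine is approaching.
f' = f · (v + v_o)/v ⇒ v_o = v · |f'/f − 1|.
v_o = 1500 × |72.297/71.89 − 1| = 1500 × 0.005661 ≈ 8.5 m/s.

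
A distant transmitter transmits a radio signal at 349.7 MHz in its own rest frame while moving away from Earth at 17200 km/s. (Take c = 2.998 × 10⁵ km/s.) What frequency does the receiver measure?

330.2 MHz

β = v/c = 17200/299800 = 0.0574.
Relativistic Doppler for frequency: f' = f₀ · √((1 − β)/(1 + β)).
f' = 349.7 × √(0.9426/1.0574) = 349.7 × 0.94418 ≈ 330.2 MHz.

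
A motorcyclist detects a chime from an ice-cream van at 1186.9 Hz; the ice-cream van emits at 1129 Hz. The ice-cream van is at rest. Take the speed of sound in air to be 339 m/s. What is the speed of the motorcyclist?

f' > f, so the motorcyclist is approaching.
f' = f · (v + v_o)/v ⇒ v_o = v · |f'/f − 1|.
v_o = 339 × |1186.9/1129 − 1| = 339 × 0.05128 ≈ 17.4 m/s.

17.4 m/s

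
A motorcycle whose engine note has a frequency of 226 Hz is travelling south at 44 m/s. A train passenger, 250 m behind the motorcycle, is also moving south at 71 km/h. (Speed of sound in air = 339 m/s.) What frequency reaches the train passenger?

212 Hz

71 km/h = 19.72 m/s.
The train passenger is behind, so the motorcycle is moving away from it while the train passenger is moving toward the motorcycle.
With source receding and observer approaching, f' = f · (v + v_o)/(v + v_s).
f' = 226 × (339 + 19.72)/(339 + 44) = 226 × 358.72/383 ≈ 212 Hz.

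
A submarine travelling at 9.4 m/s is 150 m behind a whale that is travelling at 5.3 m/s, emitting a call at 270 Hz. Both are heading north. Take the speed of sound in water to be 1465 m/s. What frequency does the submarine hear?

271 Hz

The submarine is behind, so the whale is moving away from it while the submarine is moving toward the whale.
Both move, so f' = f · (v + v_o)/(v + v_s).
f' = 270 × (1465 + 9.4)/(1465 + 5.3) = 270 × 1474.4/1470.3 ≈ 271 Hz.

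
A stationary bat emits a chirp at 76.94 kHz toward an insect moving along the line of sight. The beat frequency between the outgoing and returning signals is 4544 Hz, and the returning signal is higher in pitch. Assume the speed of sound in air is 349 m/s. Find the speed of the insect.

10.0 m/s

Double Doppler shift off a moving reflector: f₂ = f₀ · (v + u)/(v − u) (u > 0 toward emitter).
Returning signal is higher, so f₂ = f₀ + Δf = 76940 + 4544 = 81484 Hz.
Rearranging, u = v · (f₂ − f₀)/(f₂ + f₀) = 349 × 4544/158424 ≈ 10.0 m/s.
So the insect is moving at 10.0 m/s toward the emitter.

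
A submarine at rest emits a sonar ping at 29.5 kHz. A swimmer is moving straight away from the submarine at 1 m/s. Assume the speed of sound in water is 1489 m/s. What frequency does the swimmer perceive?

Moving observer, stationary source: f' = f · (v − v_o)/v.
f' = 29.5 × (1489 − 1)/1489 = 29.5 × 1488/1489 ≈ 29.5 kHz.

29.5 kHz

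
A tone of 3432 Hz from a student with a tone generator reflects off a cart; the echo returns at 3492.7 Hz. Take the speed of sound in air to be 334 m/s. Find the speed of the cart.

2.93 m/s

Double Doppler shift off a moving reflector: f₂ = f₀ · (v + u)/(v − u) (u > 0 toward emitter).
Rearranging, u = v · (f₂ − f₀)/(f₂ + f₀) = 334 × 60.7/6924.7 ≈ 2.93 m/s.
So the cart is moving at 2.93 m/s toward the emitter.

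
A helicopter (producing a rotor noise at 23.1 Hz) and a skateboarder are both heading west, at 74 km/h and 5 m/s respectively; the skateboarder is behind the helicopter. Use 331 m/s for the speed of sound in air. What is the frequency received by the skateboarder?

74 km/h = 20.56 m/s.
The skateboarder is behind, so the helicopter is moving away from it while the skateboarder is moving toward the helicopter.
With source receding and observer approaching, f' = f · (v + v_o)/(v + v_s).
f' = 23.1 × (331 + 5)/(331 + 20.56) = 23.1 × 336/351.56 ≈ 22.1 Hz.

22.1 Hz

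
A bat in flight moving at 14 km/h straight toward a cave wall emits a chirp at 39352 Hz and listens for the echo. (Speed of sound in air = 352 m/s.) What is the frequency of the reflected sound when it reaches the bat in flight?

14 km/h = 3.889 m/s.
The cave wall receives the sound from a moving source: f₁ = f₀ · v/(v − v_e) = 39352 × 352/348.11 ≈ 39792 Hz.
On the return leg the bat in flight is a moving observer: f₂ = f₁ · (v + v_e)/v = 39792 × 355.89/352 ≈ 40231 Hz.
Equivalently f₂ = f₀ · (v + v_e)/(v − v_e).

40231 Hz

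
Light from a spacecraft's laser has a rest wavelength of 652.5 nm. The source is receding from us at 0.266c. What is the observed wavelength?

Relativistic Doppler for wavelength: λ' = λ₀ · √((1 + β)/(1 − β)).
λ' = 652.5 × √(1.2660/0.7340) = 652.5 × 1.31331 ≈ 856.9 nm.

856.9 nm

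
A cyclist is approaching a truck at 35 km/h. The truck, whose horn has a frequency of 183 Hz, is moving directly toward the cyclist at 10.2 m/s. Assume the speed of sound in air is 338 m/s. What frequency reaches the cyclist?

194 Hz

35 km/h = 9.722 m/s.
General Doppler shift: f' = f · (v + v_o)/(v − v_s).
f' = 183 × (338 + 9.722)/(338 − 10.2) = 183 × 347.72/327.8 ≈ 194 Hz.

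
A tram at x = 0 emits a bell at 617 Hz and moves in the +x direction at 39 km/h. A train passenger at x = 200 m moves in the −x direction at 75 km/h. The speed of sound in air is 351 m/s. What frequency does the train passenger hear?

39 km/h = 10.83 m/s; 75 km/h = 20.83 m/s.
The observer lies on the +x side, so the source is heading toward the observer and the observer is heading toward the source.
General Doppler shift: f' = f · (v + v_o)/(v − v_s).
f' = 617 × (351 + 20.83)/(351 − 10.83) = 617 × 371.83/340.17 ≈ 674 Hz.

674 Hz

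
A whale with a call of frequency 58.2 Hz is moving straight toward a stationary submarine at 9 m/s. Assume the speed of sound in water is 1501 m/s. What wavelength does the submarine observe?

25.64 m

With the source moving toward a stationary observer, f' = f · v/(v − v_s).
f' = 58.2 × 1501/(1501 − 9) ≈ 58.6 Hz.
λ' = v/f' = 1501/58.5511 ≈ 25.64 m.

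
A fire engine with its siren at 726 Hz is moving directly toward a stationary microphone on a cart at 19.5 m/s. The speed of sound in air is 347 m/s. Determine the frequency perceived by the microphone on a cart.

769 Hz

Moving source, stationary observer: f' = f · v/(v − v_s) since the source is approaching.
f' = 726 × 347/(347 − 19.5) = 726 × 347/327.5 ≈ 769 Hz.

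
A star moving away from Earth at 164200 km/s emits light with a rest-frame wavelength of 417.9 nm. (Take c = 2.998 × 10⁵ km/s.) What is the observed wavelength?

β = v/c = 164200/299800 = 0.5477.
Relativistic Doppler for wavelength: λ' = λ₀ · √((1 + β)/(1 − β)).
λ' = 417.9 × √(1.5477/0.4523) = 417.9 × 1.84982 ≈ 773.0 nm.

773.0 nm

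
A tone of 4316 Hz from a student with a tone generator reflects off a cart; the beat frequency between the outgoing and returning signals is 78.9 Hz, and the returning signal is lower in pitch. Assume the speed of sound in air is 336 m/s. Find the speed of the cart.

Double Doppler shift off a moving reflector: f₂ = f₀ · (v + u)/(v − u) (u > 0 toward emitter).
Returning signal is lower, so f₂ = f₀ − Δf = 4316 − 78.9 = 4237.1 Hz.
Rearranging, u = v · (f₂ − f₀)/(f₂ + f₀) = 336 × -78.9/8553.1 ≈ -3.1 m/s.
So the cart is moving at 3.1 m/s away from the emitter.

3.1 m/s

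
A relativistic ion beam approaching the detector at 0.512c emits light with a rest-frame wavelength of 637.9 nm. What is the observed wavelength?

362.4 nm

Relativistic Doppler for wavelength: λ' = λ₀ · √((1 − β)/(1 + β)).
λ' = 637.9 × √(0.4880/1.5120) = 637.9 × 0.56811 ≈ 362.4 nm.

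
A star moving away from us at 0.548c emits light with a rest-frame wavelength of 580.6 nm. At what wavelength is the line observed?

Relativistic Doppler for wavelength: λ' = λ₀ · √((1 + β)/(1 − β)).
λ' = 580.6 × √(1.5480/0.4520) = 580.6 × 1.85062 ≈ 1074.5 nm.

1074.5 nm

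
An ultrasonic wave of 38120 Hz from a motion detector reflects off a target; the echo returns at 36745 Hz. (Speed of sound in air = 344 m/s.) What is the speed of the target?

6.3 m/s

Double Doppler shift off a moving reflector: f₂ = f₀ · (v + u)/(v − u) (u > 0 toward emitter).
Rearranging, u = v · (f₂ − f₀)/(f₂ + f₀) = 344 × -1375/74865 ≈ -6.3 m/s.
So the target is moving at 6.3 m/s away from the emitter.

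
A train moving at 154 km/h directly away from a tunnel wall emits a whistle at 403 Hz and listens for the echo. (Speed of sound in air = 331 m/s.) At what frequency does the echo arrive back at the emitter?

311 Hz

154 km/h = 42.78 m/s.
The tunnel wall receives the sound from a moving source: f₁ = f₀ · v/(v + v_e) = 403 × 331/373.78 ≈ 357 Hz.
On the return leg the train is a moving observer: f₂ = f₁ · (v − v_e)/v = 357 × 288.22/331 ≈ 311 Hz.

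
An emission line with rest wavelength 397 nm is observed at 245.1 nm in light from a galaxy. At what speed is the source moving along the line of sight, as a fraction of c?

λ'/λ₀ = 0.6174 < 1 (blueshift), so the source is approaching.
λ'/λ₀ = √((1 − β)/(1 + β)) for an approaching source ⇒ β = (1 − r²)/(1 + r²) with r = λ'/λ₀.
β = (1 − 0.3812)/(1 + 0.3812) ≈ 0.448.

0.448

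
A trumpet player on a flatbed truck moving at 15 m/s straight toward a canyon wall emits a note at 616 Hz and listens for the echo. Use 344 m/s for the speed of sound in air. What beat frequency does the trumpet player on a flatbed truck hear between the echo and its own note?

The canyon wall receives the sound from a moving source: f₁ = f₀ · v/(v − v_e) = 616 × 344/329 ≈ 644.1 Hz.
On the return leg the trumpet player on a flatbed truck is a moving observer: f₂ = f₁ · (v + v_e)/v = 644.1 × 359/344 ≈ 672.2 Hz.
Equivalently f₂ = f₀ · (v + v_e)/(v − v_e).
Beat against the emitted tone: |f₂ − f₀| = 2v_e·f₀/(v − v_e) = 2 × 15 × 616/329 ≈ 56.2 Hz.

56.2 Hz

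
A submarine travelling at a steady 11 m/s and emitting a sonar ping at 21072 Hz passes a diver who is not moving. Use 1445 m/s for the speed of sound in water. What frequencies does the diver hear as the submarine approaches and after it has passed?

21234 Hz approaching; 20913 Hz receding

Approaching: f₁ = f · v/(v − v_s) = 21072 × 1445/1434 ≈ 21234 Hz.
Receding: f₂ = f · v/(v + v_s) = 21072 × 1445/1456 ≈ 20913 Hz.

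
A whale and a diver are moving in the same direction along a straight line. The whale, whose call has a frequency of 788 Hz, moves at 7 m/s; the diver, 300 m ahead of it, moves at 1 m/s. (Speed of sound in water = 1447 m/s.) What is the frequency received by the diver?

791 Hz

The diver is ahead, so the whale is moving toward it while the diver is moving away from the whale.
General Doppler shift: f' = f · (v − v_o)/(v − v_s).
f' = 788 × (1447 − 1)/(1447 − 7) = 788 × 1446/1440 ≈ 791 Hz.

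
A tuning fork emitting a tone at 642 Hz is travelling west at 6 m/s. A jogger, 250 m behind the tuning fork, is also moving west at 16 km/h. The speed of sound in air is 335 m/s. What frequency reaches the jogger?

639 Hz

16 km/h = 4.444 m/s.
The jogger is behind, so the tuning fork is moving away from it while the jogger is moving toward the tuning fork.
General Doppler shift: f' = f · (v + v_o)/(v + v_s).
f' = 642 × (335 + 4.444)/(335 + 6) = 642 × 339.44/341 ≈ 639 Hz.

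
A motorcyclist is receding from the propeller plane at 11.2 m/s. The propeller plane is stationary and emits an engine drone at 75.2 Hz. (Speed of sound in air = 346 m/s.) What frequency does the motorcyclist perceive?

Only the observer moves, away from the source, so f' = f · (v − v_o)/v.
f' = 75.2 × (346 − 11.2)/346 = 75.2 × 334.8/346 ≈ 73 Hz.

73 Hz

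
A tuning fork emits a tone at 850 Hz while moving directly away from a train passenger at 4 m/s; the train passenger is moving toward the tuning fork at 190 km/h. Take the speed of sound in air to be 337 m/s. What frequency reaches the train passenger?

972 Hz

190 km/h = 52.78 m/s.
With source receding and observer approaching, f' = f · (v + v_o)/(v + v_s).
f' = 850 × (337 + 52.78)/(337 + 4) = 850 × 389.78/341 ≈ 972 Hz.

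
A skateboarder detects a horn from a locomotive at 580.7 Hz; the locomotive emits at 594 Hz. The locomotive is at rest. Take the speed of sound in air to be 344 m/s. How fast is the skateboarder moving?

f' < f, so the skateboarder is receding.
f' = f · (v − v_o)/v ⇒ v_o = v · |f'/f − 1|.
v_o = 344 × |580.7/594 − 1| = 344 × 0.02239 ≈ 7.7 m/s.

7.7 m/s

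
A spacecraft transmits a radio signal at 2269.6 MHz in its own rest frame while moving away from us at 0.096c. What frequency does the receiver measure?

Relativistic Doppler for frequency: f' = f₀ · √((1 − β)/(1 + β)).
f' = 2269.6 × √(0.9040/1.0960) = 2269.6 × 0.90819 ≈ 2061.2 MHz.

2061.2 MHz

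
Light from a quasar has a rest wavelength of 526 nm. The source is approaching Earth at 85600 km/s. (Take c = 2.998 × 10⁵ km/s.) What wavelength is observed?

β = v/c = 85600/299800 = 0.2855.
Relativistic Doppler for wavelength: λ' = λ₀ · √((1 − β)/(1 + β)).
λ' = 526 × √(0.7145/1.2855) = 526 × 0.74551 ≈ 392.1 nm.

392.1 nm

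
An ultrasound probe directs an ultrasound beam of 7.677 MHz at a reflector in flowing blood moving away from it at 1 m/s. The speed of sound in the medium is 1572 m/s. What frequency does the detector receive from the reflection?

7.667 MHz

The reflector in flowing blood first receives the wave as a moving observer: f₁ = f₀ · (v − u)/v = 7.677 × (1572 − 1)/1572 ≈ 7.672 MHz.
The reflection then acts as a moving source: f₂ = f₁ · v/(v + u) ≈ 7.667 MHz.
Equivalently f₂ = f₀ · (v − u)/(v + u).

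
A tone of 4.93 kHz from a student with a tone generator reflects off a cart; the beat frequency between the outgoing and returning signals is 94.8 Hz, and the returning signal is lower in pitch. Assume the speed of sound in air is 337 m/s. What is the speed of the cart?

Double Doppler shift off a moving reflector: f₂ = f₀ · (v + u)/(v − u) (u > 0 toward emitter).
Returning signal is lower, so f₂ = f₀ − Δf = 4930 − 94.8 = 4835.2 Hz.
Rearranging, u = v · (f₂ − f₀)/(f₂ + f₀) = 337 × -94.8/9765.2 ≈ -3.3 m/s.
So the cart is moving at 3.3 m/s away from the emitter.

3.3 m/s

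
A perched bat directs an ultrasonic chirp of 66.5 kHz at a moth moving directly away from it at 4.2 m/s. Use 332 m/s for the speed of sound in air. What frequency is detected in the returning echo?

64.8 kHz

At the moth (a moving observer), f₁ = f₀ · (v − u)/v = 66.5 × 327.8/332 ≈ 65.7 kHz.
The reflection then acts as a moving source: f₂ = f₁ · v/(v + u) ≈ 64.8 kHz.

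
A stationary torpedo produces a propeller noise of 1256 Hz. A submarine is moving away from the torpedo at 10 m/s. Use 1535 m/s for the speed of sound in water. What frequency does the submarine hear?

1248 Hz

Only the observer moves, away from the source, so f' = f · (v − v_o)/v.
f' = 1256 × (1535 − 10)/1535 = 1256 × 1525/1535 ≈ 1248 Hz.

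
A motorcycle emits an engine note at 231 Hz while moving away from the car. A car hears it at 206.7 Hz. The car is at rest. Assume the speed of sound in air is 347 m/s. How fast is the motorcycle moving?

f' = f · v/(v + v_s) ⇒ v_s = v · |1 − f/f'|.
v_s = 347 × |1 − 231/206.7| = 347 × 0.1176 ≈ 41 m/s.

41 m/s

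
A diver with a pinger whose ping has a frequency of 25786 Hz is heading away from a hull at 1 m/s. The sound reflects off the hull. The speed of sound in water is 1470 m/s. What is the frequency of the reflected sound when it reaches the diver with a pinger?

25751 Hz

The hull receives the sound from a moving source: f₁ = f₀ · v/(v + v_e) = 25786 × 1470/1471 ≈ 25768 Hz.
On the return leg the diver with a pinger is a moving observer: f₂ = f₁ · (v − v_e)/v = 25768 × 1469/1470 ≈ 25751 Hz.
Equivalently f₂ = f₀ · (v − v_e)/(v + v_e).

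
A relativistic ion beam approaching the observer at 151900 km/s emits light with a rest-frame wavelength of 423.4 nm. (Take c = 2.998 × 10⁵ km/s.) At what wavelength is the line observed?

β = v/c = 151900/299800 = 0.5067.
Relativistic Doppler for wavelength: λ' = λ₀ · √((1 − β)/(1 + β)).
λ' = 423.4 × √(0.4933/1.5067) = 423.4 × 0.57221 ≈ 242.3 nm.

242.3 nm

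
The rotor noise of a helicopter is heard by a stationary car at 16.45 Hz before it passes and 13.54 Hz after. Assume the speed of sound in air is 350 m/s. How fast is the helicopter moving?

34 m/s

f₁/f₂ = (v + v_s)/(v − v_s), so v_s = v · (f₁ − f₂)/(f₁ + f₂).
v_s = 350 × (16.45 − 13.54)/(16.45 + 13.54) = 350 × 2.91/29.99 ≈ 34 m/s.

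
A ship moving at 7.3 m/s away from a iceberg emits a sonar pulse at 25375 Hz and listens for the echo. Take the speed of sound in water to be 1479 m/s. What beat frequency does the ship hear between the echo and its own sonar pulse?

249 Hz

The iceberg receives the sound from a moving source: f₁ = f₀ · v/(v + v_e) = 25375 × 1479/1486.3 ≈ 25250 Hz.
On the return leg the ship is a moving observer: f₂ = f₁ · (v − v_e)/v = 25250 × 1471.7/1479 ≈ 25126 Hz.
Beat against the emitted tone: |f₂ − f₀| = 2v_e·f₀/(v + v_e) = 2 × 7.3 × 25375/1486.3 ≈ 249 Hz.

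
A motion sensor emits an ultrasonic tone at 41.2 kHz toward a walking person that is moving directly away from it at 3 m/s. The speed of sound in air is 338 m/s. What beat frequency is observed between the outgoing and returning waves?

The walking person first receives the wave as a moving observer: f₁ = f₀ · (v − u)/v = 41.2 × (338 − 3)/338 ≈ 40.834 kHz.
On reflection it acts as a source moving away from the stationary detector: f₂ = f₁ · v/(v + u) = 40.834 × 338/341 ≈ 40.475 kHz.
Equivalently f₂ = f₀ · (v − u)/(v + u).
Beat frequency (with f₀ = 41200 Hz): |f₂ − f₀| = 2u·f₀/(v + u) = 2 × 3 × 41200/341 ≈ 725 Hz.

725 Hz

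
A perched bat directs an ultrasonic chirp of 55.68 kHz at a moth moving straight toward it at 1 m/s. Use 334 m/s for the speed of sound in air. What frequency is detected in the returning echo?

The moth first receives the wave as a moving observer: f₁ = f₀ · (v + u)/v = 55.68 × (334 + 1)/334 ≈ 55.8 kHz.
The reflection then acts as a moving source: f₂ = f₁ · v/(v − u) ≈ 56.0 kHz.
Equivalently f₂ = f₀ · (v + u)/(v − u).

56.0 kHz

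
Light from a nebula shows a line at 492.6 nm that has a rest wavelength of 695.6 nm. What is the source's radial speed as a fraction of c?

0.332

λ'/λ₀ = 0.7082 < 1 (blueshift), so the source is approaching.
λ'/λ₀ = √((1 − β)/(1 + β)) for an approaching source ⇒ β = (1 − r²)/(1 + r²) with r = λ'/λ₀.
β = (1 − 0.5015)/(1 + 0.5015) ≈ 0.332.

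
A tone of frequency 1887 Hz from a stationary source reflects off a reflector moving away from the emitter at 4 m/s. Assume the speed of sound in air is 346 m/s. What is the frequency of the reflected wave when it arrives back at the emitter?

At the reflector (a moving observer), f₁ = f₀ · (v − u)/v = 1887 × 342/346 ≈ 1865 Hz.
The reflection then acts as a moving source: f₂ = f₁ · v/(v + u) ≈ 1844 Hz.

1844 Hz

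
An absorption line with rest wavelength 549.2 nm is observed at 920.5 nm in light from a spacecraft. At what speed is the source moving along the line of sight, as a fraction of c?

0.475c

λ'/λ₀ = 1.6761 > 1 (redshift), so the source is receding.
λ'/λ₀ = √((1 + β)/(1 − β)) for a receding source ⇒ β = (r² − 1)/(r² + 1) with r = λ'/λ₀.
β = (2.8092 − 1)/(2.8092 + 1) ≈ 0.475.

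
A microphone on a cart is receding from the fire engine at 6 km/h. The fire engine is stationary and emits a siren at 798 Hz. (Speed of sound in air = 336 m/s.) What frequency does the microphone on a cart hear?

794 Hz

6 km/h = 1.667 m/s.
Only the observer moves, away from the source, so f' = f · (v − v_o)/v.
f' = 798 × (336 − 1.667)/336 = 798 × 334.33/336 ≈ 794 Hz.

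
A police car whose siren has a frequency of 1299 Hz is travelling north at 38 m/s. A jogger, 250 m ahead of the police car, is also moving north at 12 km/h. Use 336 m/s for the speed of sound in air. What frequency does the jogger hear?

12 km/h = 3.333 m/s.
The jogger is ahead, so the police car is moving toward it while the jogger is moving away from the police car.
With source approaching and observer receding, f' = f · (v − v_o)/(v − v_s).
f' = 1299 × (336 − 3.333)/(336 − 38) = 1299 × 332.67/298 ≈ 1450 Hz.

1450 Hz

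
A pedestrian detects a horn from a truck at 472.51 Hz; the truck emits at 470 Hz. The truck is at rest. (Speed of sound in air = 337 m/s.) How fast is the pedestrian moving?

1.80 m/s

f' > f, so the pedestrian is approaching.
f' = f · (v + v_o)/v ⇒ v_o = v · |f'/f − 1|.
v_o = 337 × |472.51/470 − 1| = 337 × 0.00534 ≈ 1.80 m/s.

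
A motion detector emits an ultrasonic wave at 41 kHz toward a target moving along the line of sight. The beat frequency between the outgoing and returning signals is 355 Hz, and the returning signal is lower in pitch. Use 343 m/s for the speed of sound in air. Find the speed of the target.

1.49 m/s

Double Doppler shift off a moving reflector: f₂ = f₀ · (v + u)/(v − u) (u > 0 toward emitter).
Returning signal is lower, so f₂ = f₀ − Δf = 41000 − 355 = 40645 Hz.
Rearranging, u = v · (f₂ − f₀)/(f₂ + f₀) = 343 × -355/81645 ≈ -1.49 m/s.
So the target is moving at 1.49 m/s away from the emitter.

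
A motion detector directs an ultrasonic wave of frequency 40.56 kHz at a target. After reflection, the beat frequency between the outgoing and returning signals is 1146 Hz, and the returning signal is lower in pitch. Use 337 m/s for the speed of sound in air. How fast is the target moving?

Double Doppler shift off a moving reflector: f₂ = f₀ · (v + u)/(v − u) (u > 0 toward emitter).
Returning signal is lower, so f₂ = f₀ − Δf = 40560 − 1146 = 39414 Hz.
Rearranging, u = v · (f₂ − f₀)/(f₂ + f₀) = 337 × -1146/79974 ≈ -4.8 m/s.
So the target is moving at 4.8 m/s away from the emitter.

4.8 m/s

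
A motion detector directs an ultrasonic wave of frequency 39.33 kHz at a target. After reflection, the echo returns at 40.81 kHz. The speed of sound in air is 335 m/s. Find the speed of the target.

6.2 m/s

Double Doppler shift off a moving reflector: f₂ = f₀ · (v + u)/(v − u) (u > 0 toward emitter).
Rearranging, u = v · (f₂ − f₀)/(f₂ + f₀) = 335 × 1.48/80.14 ≈ 6.2 m/s.
So the target is moving at 6.2 m/s toward the emitter.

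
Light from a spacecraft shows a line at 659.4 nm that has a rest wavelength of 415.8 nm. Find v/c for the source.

λ'/λ₀ = 1.5859 > 1 (redshift), so the source is receding.
λ'/λ₀ = √((1 + β)/(1 − β)) for a receding source ⇒ β = (r² − 1)/(r² + 1) with r = λ'/λ₀.
β = (2.5149 − 1)/(2.5149 + 1) ≈ 0.431.

0.431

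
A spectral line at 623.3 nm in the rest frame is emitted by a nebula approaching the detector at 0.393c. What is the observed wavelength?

411.4 nm

Relativistic Doppler for wavelength: λ' = λ₀ · √((1 − β)/(1 + β)).
λ' = 623.3 × √(0.6070/1.3930) = 623.3 × 0.66011 ≈ 411.4 nm.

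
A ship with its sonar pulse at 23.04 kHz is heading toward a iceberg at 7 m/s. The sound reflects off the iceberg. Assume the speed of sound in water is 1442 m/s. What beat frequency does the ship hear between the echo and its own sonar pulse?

The iceberg receives the sound from a moving source: f₁ = f₀ · v/(v − v_e) = 23.04 × 1442/1435 ≈ 23.152 kHz.
On the return leg the ship is a moving observer: f₂ = f₁ · (v + v_e)/v = 23.152 × 1449/1442 ≈ 23.265 kHz.
Beat against the emitted tone (with f₀ = 23040 Hz): |f₂ − f₀| = 2v_e·f₀/(v − v_e) = 2 × 7 × 23040/1435 ≈ 225 Hz.

225 Hz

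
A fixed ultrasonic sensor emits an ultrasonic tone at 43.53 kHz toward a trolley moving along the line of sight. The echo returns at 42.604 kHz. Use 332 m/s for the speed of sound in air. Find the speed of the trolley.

3.6 m/s

Double Doppler shift off a moving reflector: f₂ = f₀ · (v + u)/(v − u) (u > 0 toward emitter).
Rearranging, u = v · (f₂ − f₀)/(f₂ + f₀) = 332 × -0.926/86.134 ≈ -3.6 m/s.
So the trolley is moving at 3.6 m/s away from the emitter.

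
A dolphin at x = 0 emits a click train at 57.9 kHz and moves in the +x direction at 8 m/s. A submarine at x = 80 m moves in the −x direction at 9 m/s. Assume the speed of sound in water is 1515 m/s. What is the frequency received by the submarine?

58.6 kHz

The observer lies on the +x side, so the source is heading toward the observer and the observer is heading toward the source.
Both move, so f' = f · (v + v_o)/(v − v_s).
f' = 57.9 × (1515 + 9)/(1515 − 8) = 57.9 × 1524/1507 ≈ 58.6 kHz.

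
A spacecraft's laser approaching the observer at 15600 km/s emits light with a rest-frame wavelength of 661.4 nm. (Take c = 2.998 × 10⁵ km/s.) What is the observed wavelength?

627.8 nm

β = v/c = 15600/299800 = 0.0520.
Relativistic Doppler for wavelength: λ' = λ₀ · √((1 − β)/(1 + β)).
λ' = 661.4 × √(0.9480/1.0520) = 661.4 × 0.94925 ≈ 627.8 nm.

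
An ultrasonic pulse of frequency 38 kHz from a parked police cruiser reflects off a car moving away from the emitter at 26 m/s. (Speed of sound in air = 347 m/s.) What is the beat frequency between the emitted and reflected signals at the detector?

The car first receives the wave as a moving observer: f₁ = f₀ · (v − u)/v = 38 × (347 − 26)/347 ≈ 35.15 kHz.
The reflection then acts as a moving source: f₂ = f₁ · v/(v + u) ≈ 32.70 kHz.
Beat frequency (with f₀ = 38000 Hz): |f₂ − f₀| = 2u·f₀/(v + u) = 2 × 26 × 38000/373 ≈ 5298 Hz.

5298 Hz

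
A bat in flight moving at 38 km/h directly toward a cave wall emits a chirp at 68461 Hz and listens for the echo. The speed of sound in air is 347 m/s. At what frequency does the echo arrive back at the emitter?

72757 Hz

38 km/h = 10.56 m/s.
The cave wall receives the sound from a moving source: f₁ = f₀ · v/(v − v_e) = 68461 × 347/336.44 ≈ 70609 Hz.
On the return leg the bat in flight is a moving observer: f₂ = f₁ · (v + v_e)/v = 70609 × 357.56/347 ≈ 72757 Hz.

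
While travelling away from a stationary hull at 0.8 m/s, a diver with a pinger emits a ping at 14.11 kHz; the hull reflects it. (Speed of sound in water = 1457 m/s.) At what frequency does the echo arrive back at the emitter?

14.09 kHz

The hull receives the sound from a moving source: f₁ = f₀ · v/(v + v_e) = 14.11 × 1457/1457.8 ≈ 14.10 kHz.
On the return leg the diver with a pinger is a moving observer: f₂ = f₁ · (v − v_e)/v = 14.10 × 1456.2/1457 ≈ 14.09 kHz.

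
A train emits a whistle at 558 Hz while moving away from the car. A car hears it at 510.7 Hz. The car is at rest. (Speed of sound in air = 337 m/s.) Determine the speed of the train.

f' = f · v/(v + v_s) ⇒ v_s = v · |1 − f/f'|.
v_s = 337 × |1 − 558/510.7| = 337 × 0.09262 ≈ 31 m/s.

31 m/s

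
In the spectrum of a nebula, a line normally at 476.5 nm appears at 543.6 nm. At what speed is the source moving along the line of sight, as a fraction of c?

0.131c

λ'/λ₀ = 1.1408 > 1 (redshift), so the source is receding.
λ'/λ₀ = √((1 + β)/(1 − β)) for a receding source ⇒ β = (r² − 1)/(r² + 1) with r = λ'/λ₀.
β = (1.3015 − 1)/(1.3015 + 1) ≈ 0.131.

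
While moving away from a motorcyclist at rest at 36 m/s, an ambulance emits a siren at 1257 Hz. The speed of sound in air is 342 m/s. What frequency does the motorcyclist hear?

1137 Hz

With the source moving away from a stationary observer, f' = f · v/(v + v_s).
f' = 1257 × 342/(342 + 36) = 1257 × 342/378 ≈ 1137 Hz.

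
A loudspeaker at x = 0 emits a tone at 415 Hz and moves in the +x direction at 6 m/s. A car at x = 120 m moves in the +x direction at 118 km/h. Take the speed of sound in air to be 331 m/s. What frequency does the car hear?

381 Hz

118 km/h = 32.78 m/s.
The observer lies on the +x side, so the source is heading toward the observer and the observer is heading away from the source.
Both move, so f' = f · (v − v_o)/(v − v_s).
f' = 415 × (331 − 32.78)/(331 − 6) = 415 × 298.22/325 ≈ 381 Hz.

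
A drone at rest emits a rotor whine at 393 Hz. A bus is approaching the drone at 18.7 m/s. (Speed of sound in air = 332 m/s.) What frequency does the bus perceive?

Moving observer, stationary source: f' = f · (v + v_o)/v.
f' = 393 × (332 + 18.7)/332 = 393 × 350.7/332 ≈ 415 Hz.

415 Hz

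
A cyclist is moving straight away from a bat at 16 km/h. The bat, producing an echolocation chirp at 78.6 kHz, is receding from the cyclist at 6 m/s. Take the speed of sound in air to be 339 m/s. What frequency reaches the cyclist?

16 km/h = 4.444 m/s.
General Doppler shift: f' = f · (v − v_o)/(v + v_s).
f' = 78.6 × (339 − 4.444)/(339 + 6) = 78.6 × 334.56/345 ≈ 76.2 kHz.

76.2 kHz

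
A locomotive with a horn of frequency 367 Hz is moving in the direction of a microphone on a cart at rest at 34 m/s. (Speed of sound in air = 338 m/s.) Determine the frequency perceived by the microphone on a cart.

With the source moving toward a stationary observer, f' = f · v/(v − v_s).
f' = 367 × 338/(338 − 34) = 367 × 338/304 ≈ 408 Hz.

408 Hz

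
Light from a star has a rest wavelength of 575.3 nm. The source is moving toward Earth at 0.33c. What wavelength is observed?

Relativistic Doppler for wavelength: λ' = λ₀ · √((1 − β)/(1 + β)).
λ' = 575.3 × √(0.6700/1.3300) = 575.3 × 0.70976 ≈ 408.3 nm.

408.3 nm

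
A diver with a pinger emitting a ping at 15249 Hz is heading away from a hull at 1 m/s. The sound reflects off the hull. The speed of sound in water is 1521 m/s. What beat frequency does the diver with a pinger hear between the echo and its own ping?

20.0 Hz

The hull receives the sound from a moving source: f₁ = f₀ · v/(v + v_e) = 15249 × 1521/1522 ≈ 15239.0 Hz.
On the return leg the diver with a pinger is a moving observer: f₂ = f₁ · (v − v_e)/v = 15239.0 × 1520/1521 ≈ 15229.0 Hz.
Equivalently f₂ = f₀ · (v − v_e)/(v + v_e).
Beat against the emitted tone: |f₂ − f₀| = 2v_e·f₀/(v + v_e) = 2 × 1 × 15249/1522 ≈ 20.0 Hz.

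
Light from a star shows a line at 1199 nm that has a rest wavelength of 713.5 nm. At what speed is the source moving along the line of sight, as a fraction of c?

0.477c

λ'/λ₀ = 1.6804 > 1 (redshift), so the source is receding.
λ'/λ₀ = √((1 + β)/(1 − β)) for a receding source ⇒ β = (r² − 1)/(r² + 1) with r = λ'/λ₀.
β = (2.8239 − 1)/(2.8239 + 1) ≈ 0.477.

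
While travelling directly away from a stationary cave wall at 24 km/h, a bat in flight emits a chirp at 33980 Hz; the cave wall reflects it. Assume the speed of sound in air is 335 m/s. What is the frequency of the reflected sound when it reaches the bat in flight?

24 km/h = 6.667 m/s.
The cave wall receives the sound from a moving source: f₁ = f₀ · v/(v + v_e) = 33980 × 335/341.67 ≈ 33317 Hz.
On the return leg the bat in flight is a moving observer: f₂ = f₁ · (v − v_e)/v = 33317 × 328.33/335 ≈ 32654 Hz.
Equivalently f₂ = f₀ · (v − v_e)/(v + v_e).

32654 Hz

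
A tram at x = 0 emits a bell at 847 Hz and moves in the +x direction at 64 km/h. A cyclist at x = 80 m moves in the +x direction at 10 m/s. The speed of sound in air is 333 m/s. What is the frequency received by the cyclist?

64 km/h = 17.78 m/s.
The observer lies on the +x side, so the source is heading toward the observer and the observer is heading away from the source.
Both move, so f' = f · (v − v_o)/(v − v_s).
f' = 847 × (333 − 10)/(333 − 17.78) = 847 × 323/315.22 ≈ 868 Hz.

868 Hz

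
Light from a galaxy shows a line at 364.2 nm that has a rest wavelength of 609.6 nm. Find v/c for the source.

λ'/λ₀ = 0.5974 < 1 (blueshift), so the source is approaching.
λ'/λ₀ = √((1 − β)/(1 + β)) for an approaching source ⇒ β = (1 − r²)/(1 + r²) with r = λ'/λ₀.
β = (1 − 0.3569)/(1 + 0.3569) ≈ 0.474.

0.474c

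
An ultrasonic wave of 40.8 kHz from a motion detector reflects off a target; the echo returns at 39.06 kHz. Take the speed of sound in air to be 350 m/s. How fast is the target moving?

7.6 m/s

Double Doppler shift off a moving reflector: f₂ = f₀ · (v + u)/(v − u) (u > 0 toward emitter).
Rearranging, u = v · (f₂ − f₀)/(f₂ + f₀) = 350 × -1.74/79.86 ≈ -7.6 m/s.
So the target is moving at 7.6 m/s away from the emitter.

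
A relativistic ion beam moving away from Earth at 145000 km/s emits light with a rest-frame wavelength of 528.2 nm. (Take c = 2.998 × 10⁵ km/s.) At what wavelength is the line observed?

β = v/c = 145000/299800 = 0.4837.
Relativistic Doppler for wavelength: λ' = λ₀ · √((1 + β)/(1 − β)).
λ' = 528.2 × √(1.4837/0.5163) = 528.2 × 1.69511 ≈ 895.4 nm.

895.4 nm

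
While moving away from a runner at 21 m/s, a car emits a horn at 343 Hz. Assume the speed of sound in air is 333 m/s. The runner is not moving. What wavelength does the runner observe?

Moving source, stationary observer: f' = f · v/(v + v_s) since the source is receding.
f' = 343 × 333/(333 + 21) ≈ 323 Hz.
λ' = v/f' = 333/322.653 ≈ 1.03 m.

1.03 m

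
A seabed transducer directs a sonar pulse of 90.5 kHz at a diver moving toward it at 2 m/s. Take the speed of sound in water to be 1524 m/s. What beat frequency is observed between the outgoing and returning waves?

At the diver (a moving observer), f₁ = f₀ · (v + u)/v = 90.5 × 1526/1524 ≈ 90.619 kHz.
The reflection then acts as a moving source: f₂ = f₁ · v/(v − u) ≈ 90.738 kHz.
Beat frequency (with f₀ = 90500 Hz): |f₂ − f₀| = 2u·f₀/(v − u) = 2 × 2 × 90500/1522 ≈ 238 Hz.

238 Hz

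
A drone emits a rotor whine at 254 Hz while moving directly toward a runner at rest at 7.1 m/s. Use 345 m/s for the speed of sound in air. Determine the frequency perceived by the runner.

259 Hz

Moving source, stationary observer: f' = f · v/(v − v_s) since the source is approaching.
f' = 254 × 345/(345 − 7.1) = 254 × 345/337.9 ≈ 259 Hz.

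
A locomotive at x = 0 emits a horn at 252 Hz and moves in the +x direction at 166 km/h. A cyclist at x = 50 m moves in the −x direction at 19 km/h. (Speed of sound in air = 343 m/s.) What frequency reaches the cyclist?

296 Hz

166 km/h = 46.11 m/s; 19 km/h = 5.278 m/s.
The observer lies on the +x side, so the source is heading toward the observer and the observer is heading toward the source.
With source approaching and observer approaching, f' = f · (v + v_o)/(v − v_s).
f' = 252 × (343 + 5.278)/(343 − 46.11) = 252 × 348.28/296.89 ≈ 296 Hz.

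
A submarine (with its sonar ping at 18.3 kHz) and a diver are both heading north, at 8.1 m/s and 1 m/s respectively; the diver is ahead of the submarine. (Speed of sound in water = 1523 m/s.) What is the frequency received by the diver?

18.39 kHz

The diver is ahead, so the submarine is moving toward it while the diver is moving away from the submarine.
Both move, so f' = f · (v − v_o)/(v − v_s).
f' = 18.3 × (1523 − 1)/(1523 − 8.1) = 18.3 × 1522/1514.9 ≈ 18.39 kHz.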